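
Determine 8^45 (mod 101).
39

Repeated squaring. Binary of 45 = 101101.
8^1 ≡ 8 (mod 101); 8^2 ≡ 64 (mod 101); 8^4 ≡ 56 (mod 101); 8^8 ≡ 5 (mod 101); 8^16 ≡ 25 (mod 101); 8^32 ≡ 19 (mod 101)
8^45 = 8^1 × 8^4 × 8^8 × 8^32 ≡ 39 (mod 101)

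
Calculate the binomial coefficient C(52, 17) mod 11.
2

Using Lucas' theorem:
Write n=52 and k=17 in base 11:
n in base 11: [4, 8]
k in base 11: [1, 6]
C(52,17) mod 11 = ∏ C(n_i, k_i) mod 11
Digit binomials (mod 11): C(4,1) = 4; C(8,6) = 28 ≡ 6
Product: 4 × 6 = 24 ≡ 2 (mod 11)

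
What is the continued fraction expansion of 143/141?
[1; 70, 2]

Euclidean algorithm steps:
143 = 1 × 141 + 2
141 = 70 × 2 + 1
2 = 2 × 1 + 0
Continued fraction: [1; 70, 2]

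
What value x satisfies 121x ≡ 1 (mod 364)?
361

gcd(121, 364) = 1, so the inverse exists.
Extended Euclidean algorithm on (364, 121):
364 = 3 × 121 + 1  ⟹  1 = (1)·364 + (-3)·121
So (-3)·121 ≡ 1 (mod 364), i.e. 121^(-1) ≡ -3 ≡ 361 (mod 364).
Check: 121 × 361 = 43681 ≡ 1 (mod 364)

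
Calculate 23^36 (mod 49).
22

Repeated squaring. Binary of 36 = 100100.
23^1 ≡ 23 (mod 49); 23^2 ≡ 39 (mod 49); 23^4 ≡ 2 (mod 49); 23^8 ≡ 4 (mod 49); 23^16 ≡ 16 (mod 49); 23^32 ≡ 11 (mod 49)
23^36 = 23^4 × 23^32 ≡ 22 (mod 49)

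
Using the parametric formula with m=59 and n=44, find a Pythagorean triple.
(1545, 5192, 5417)

Euclid's formula: a = m² - n², b = 2mn, c = m² + n²
m = 59, n = 44
a = 59² - 44² = 3481 - 1936 = 1545
b = 2 × 59 × 44 = 5192
c = 59² + 44² = 3481 + 1936 = 5417
Verification: 1545² + 5192² = 2387025 + 26956864 = 29343889 = 5417² ✓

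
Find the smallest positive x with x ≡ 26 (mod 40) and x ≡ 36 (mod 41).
1266

Using Chinese Remainder Theorem:
M = 40 × 41 = 1640
M1 = 41, M2 = 40
y1 = 41^(-1) mod 40 = 1
y2 = 40^(-1) mod 41 = 40
x = (26×41×1 + 36×40×40) mod 1640 = 1266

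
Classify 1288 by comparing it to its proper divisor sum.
abundant

Proper divisors of 1288: sum = 1 + 2 + 4 + 7 + 8 + 14 + 23 + 28 + 46 + 56 + 92 + 161 + 184 + 322 + 644 = 1592
Since 1592 > 1288, 1288 is abundant.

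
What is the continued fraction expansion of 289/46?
[6; 3, 1, 1, 6]

Euclidean algorithm steps:
289 = 6 × 46 + 13
46 = 3 × 13 + 7
13 = 1 × 7 + 6
7 = 1 × 6 + 1
6 = 6 × 1 + 0
Continued fraction: [6; 3, 1, 1, 6]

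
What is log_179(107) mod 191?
20

Baby-step giant-step with step n = ⌈√191⌉ = 14.
Baby steps 179^j mod 191 (j:value) for j=0..13: 0:1, 1:179, 2:144, 3:182, 4:108, 5:41, 6:81, 7:174, 8:13, 9:35, 10:153, 11:74, 12:67, 13:151.
Giant-step multiplier: 179^(-14) ≡ 179^(190-14) = 179^176 ≡ 115 (mod 191).
Giant steps γ_i = 107·115^i mod 191: γ_0=107, γ_1=81 (in table at j=6).
x = i·n + j = 1·14 + 6 = 20.
Check: 179^20 ≡ 107 (mod 191).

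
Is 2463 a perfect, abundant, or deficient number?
deficient

Proper divisors of 2463: sum = 1 + 3 + 821 = 825
Since 825 < 2463, 2463 is deficient.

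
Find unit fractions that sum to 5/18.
1/4 + 1/36

Greedy algorithm:
5/18: ceiling(18/5) = 4, use 1/4
1/36: ceiling(36/1) = 36, use 1/36
Result: 5/18 = 1/4 + 1/36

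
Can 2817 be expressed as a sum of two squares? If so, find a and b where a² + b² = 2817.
36² + 39² (a=36, b=39)

Factorization: 2817 = 3^2 × 313
By Fermat: n is sum of two squares iff every prime p ≡ 3 (mod 4) appears to even power.
All primes ≡ 3 (mod 4) appear to even power.
Search a = 0, 1, 2, … for 2817 - a² a perfect square: first hit at a = 36: 2817 - 1296 = 1521 = 39².
2817 = 36² + 39² = 1296 + 1521 ✓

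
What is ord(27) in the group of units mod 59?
29

59 is prime, so ord(27) divides φ(59) = 58.
Divisors of 58: 1, 2, 29, 58.
Repeated squaring: 27^1 ≡ 27, 27^2 ≡ 21, 27^4 ≡ 28, 27^8 ≡ 17, 27^16 ≡ 53, 27^32 ≡ 36 (mod 59).
Test 27^d mod 59 for each divisor d in increasing order:
27^1 ≡ 27
27^2 ≡ 21
27^29 = 27^16·27^8·27^4·27^1 ≡ 1  ← first divisor giving 1
The order is 29.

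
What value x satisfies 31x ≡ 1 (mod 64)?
31

gcd(31, 64) = 1, so the inverse exists.
Extended Euclidean algorithm on (64, 31):
64 = 2 × 31 + 2  ⟹  2 = (1)·64 + (-2)·31
31 = 15 × 2 + 1  ⟹  1 = (-15)·64 + (31)·31
So (31)·31 ≡ 1 (mod 64), i.e. 31^(-1) ≡ 31 (mod 64).
Check: 31 × 31 = 961 ≡ 1 (mod 64)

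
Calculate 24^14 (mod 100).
76

Repeated squaring. Binary of 14 = 1110.
24^1 ≡ 24 (mod 100); 24^2 ≡ 76 (mod 100); 24^4 ≡ 76 (mod 100); 24^8 ≡ 76 (mod 100)
24^14 = 24^2 × 24^4 × 24^8 ≡ 76 (mod 100)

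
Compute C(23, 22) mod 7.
2

Using Lucas' theorem:
Write n=23 and k=22 in base 7:
n in base 7: [3, 2]
k in base 7: [3, 1]
C(23,22) mod 7 = ∏ C(n_i, k_i) mod 7
Digit binomials (mod 7): C(3,3) = 1; C(2,1) = 2
Product: 1 × 2 = 2 ≡ 2 (mod 7)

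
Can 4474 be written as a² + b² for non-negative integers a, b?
35² + 57² (a=35, b=57)

Factorization: 4474 = 2 × 2237
By Fermat: n is sum of two squares iff every prime p ≡ 3 (mod 4) appears to even power.
All primes ≡ 3 (mod 4) appear to even power.
Search a = 0, 1, 2, … for 4474 - a² a perfect square: first hit at a = 35: 4474 - 1225 = 3249 = 57².
4474 = 35² + 57² = 1225 + 3249 ✓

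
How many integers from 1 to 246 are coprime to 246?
80

246 = 2 × 3 × 41
φ(n) = n × ∏(1 - 1/p) for each prime p dividing n
φ(246) = 246 × (1 - 1/2) × (1 - 1/3) × (1 - 1/41) = 80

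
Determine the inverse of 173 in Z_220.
117

gcd(173, 220) = 1, so the inverse exists.
Extended Euclidean algorithm on (220, 173):
220 = 1 × 173 + 47  ⟹  47 = (1)·220 + (-1)·173
173 = 3 × 47 + 32  ⟹  32 = (-3)·220 + (4)·173
47 = 1 × 32 + 15  ⟹  15 = (4)·220 + (-5)·173
32 = 2 × 15 + 2  ⟹  2 = (-11)·220 + (14)·173
15 = 7 × 2 + 1  ⟹  1 = (81)·220 + (-103)·173
So (-103)·173 ≡ 1 (mod 220), i.e. 173^(-1) ≡ -103 ≡ 117 (mod 220).
Check: 173 × 117 = 20241 ≡ 1 (mod 220)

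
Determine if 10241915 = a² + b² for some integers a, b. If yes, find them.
Not possible

Factorization: 10241915 = 5 × 127^3
By Fermat: n is sum of two squares iff every prime p ≡ 3 (mod 4) appears to even power.
Prime(s) ≡ 3 (mod 4) with odd exponent: [(127, 3)]
Therefore 10241915 cannot be expressed as a² + b².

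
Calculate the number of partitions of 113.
851376628

p(n) counts ways to write n as a sum of positive integers (order ignored).
Euler's pentagonal recurrence: p(k) = p(k-1) + p(k-2) - p(k-5) - p(k-7) + p(k-12) + p(k-15) - ... (offsets j(3j∓1)/2, signs ++--, p(0)=1, p(<0)=0).
DP table for k = 0..112: p(0)=1, p(1)=1, p(2)=2, p(3)=3, p(4)=5, p(5)=7, p(6)=11, p(7)=15, p(8)=22, p(9)=30, p(10)=42, p(11)=56, p(12)=77, p(13)=101, p(14)=135, p(15)=176, p(16)=231, p(17)=297, p(18)=385, p(19)=490, p(20)=627, p(21)=792, p(22)=1002, p(23)=1255, p(24)=1575, p(25)=1958, p(26)=2436, p(27)=3010, p(28)=3718, p(29)=4565, p(30)=5604, p(31)=6842, p(32)=8349, p(33)=10143, p(34)=12310, p(35)=14883, p(36)=17977, p(37)=21637, p(38)=26015, p(39)=31185, p(40)=37338, p(41)=44583, p(42)=53174, p(43)=63261, p(44)=75175, p(45)=89134, p(46)=105558, p(47)=124754, p(48)=147273, p(49)=173525, p(50)=204226, p(51)=239943, p(52)=281589, p(53)=329931, p(54)=386155, p(55)=451276, p(56)=526823, p(57)=614154, p(58)=715220, p(59)=831820, p(60)=966467, p(61)=1121505, p(62)=1300156, p(63)=1505499, p(64)=1741630, p(65)=2012558, p(66)=2323520, p(67)=2679689, p(68)=3087735, p(69)=3554345, p(70)=4087968, p(71)=4697205, p(72)=5392783, p(73)=6185689, p(74)=7089500, p(75)=8118264, p(76)=9289091, p(77)=10619863, p(78)=12132164, p(79)=13848650, p(80)=15796476, p(81)=18004327, p(82)=20506255, p(83)=23338469, p(84)=26543660, p(85)=30167357, p(86)=34262962, p(87)=38887673, p(88)=44108109, p(89)=49995925, p(90)=56634173, p(91)=64112359, p(92)=72533807, p(93)=82010177, p(94)=92669720, p(95)=104651419, p(96)=118114304, p(97)=133230930, p(98)=150198136, p(99)=169229875, p(100)=190569292, p(101)=214481126, p(102)=241265379, p(103)=271248950, p(104)=304801365, p(105)=342325709, p(106)=384276336, p(107)=431149389, p(108)=483502844, p(109)=541946240, p(110)=607163746, p(111)=679903203, p(112)=761002156.
Final step: p(113) = p(112) + p(111) - p(108) - p(106) + p(101) + p(98) - p(91) - p(87) + p(78) + p(73) - p(62) - p(56) + p(43) + p(36) - p(21) - p(13)
= 761002156 + 679903203 - 483502844 - 384276336 + 214481126 + 150198136 - 64112359 - 38887673 + 12132164 + 6185689 - 1300156 - 526823 + 63261 + 17977 - 792 - 101
= 851376628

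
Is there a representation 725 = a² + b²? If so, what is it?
7² + 26² (a=7, b=26)

Factorization: 725 = 5^2 × 29
By Fermat: n is sum of two squares iff every prime p ≡ 3 (mod 4) appears to even power.
All primes ≡ 3 (mod 4) appear to even power.
Search a = 0, 1, 2, … for 725 - a² a perfect square: first hit at a = 7: 725 - 49 = 676 = 26².
725 = 7² + 26² = 49 + 676 ✓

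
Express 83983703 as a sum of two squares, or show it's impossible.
Not possible

Factorization: 83983703 = 41 × 127^3
By Fermat: n is sum of two squares iff every prime p ≡ 3 (mod 4) appears to even power.
Prime(s) ≡ 3 (mod 4) with odd exponent: [(127, 3)]
Therefore 83983703 cannot be expressed as a² + b².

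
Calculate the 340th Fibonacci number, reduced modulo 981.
660

Matrix identity: Q^n = [[F_(n+1), F_n], [F_n, F_(n-1)]] with Q = [[1,1],[1,0]].
n = 340 = 101010100₂. Square-and-multiply, entries mod 981:
Q^1 = [[1,1],[1,0]]
Q^2 = (Q^1)² = [[2,1],[1,1]]
Q^5 = (Q^2)²·Q = [[8,5],[5,3]]
Q^10 = (Q^5)² = [[89,55],[55,34]]
Q^21 = (Q^10)²·Q = [[53,155],[155,879]]
Q^42 = (Q^21)² = [[347,253],[253,94]]
Q^85 = (Q^42)²·Q = [[710,971],[971,720]]
Q^170 = (Q^85)² = [[947,415],[415,532]]
Q^340 = (Q^170)² = [[725,660],[660,65]]
F_340 mod 981 = Q^340[0][1] = 660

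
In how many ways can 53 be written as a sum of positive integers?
329931

p(n) counts ways to write n as a sum of positive integers (order ignored).
Euler's pentagonal recurrence: p(k) = p(k-1) + p(k-2) - p(k-5) - p(k-7) + p(k-12) + p(k-15) - ... (offsets j(3j∓1)/2, signs ++--, p(0)=1, p(<0)=0).
DP table for k = 0..52: p(0)=1, p(1)=1, p(2)=2, p(3)=3, p(4)=5, p(5)=7, p(6)=11, p(7)=15, p(8)=22, p(9)=30, p(10)=42, p(11)=56, p(12)=77, p(13)=101, p(14)=135, p(15)=176, p(16)=231, p(17)=297, p(18)=385, p(19)=490, p(20)=627, p(21)=792, p(22)=1002, p(23)=1255, p(24)=1575, p(25)=1958, p(26)=2436, p(27)=3010, p(28)=3718, p(29)=4565, p(30)=5604, p(31)=6842, p(32)=8349, p(33)=10143, p(34)=12310, p(35)=14883, p(36)=17977, p(37)=21637, p(38)=26015, p(39)=31185, p(40)=37338, p(41)=44583, p(42)=53174, p(43)=63261, p(44)=75175, p(45)=89134, p(46)=105558, p(47)=124754, p(48)=147273, p(49)=173525, p(50)=204226, p(51)=239943, p(52)=281589.
Final step: p(53) = p(52) + p(51) - p(48) - p(46) + p(41) + p(38) - p(31) - p(27) + p(18) + p(13) - p(2)
= 281589 + 239943 - 147273 - 105558 + 44583 + 26015 - 6842 - 3010 + 385 + 101 - 2
= 329931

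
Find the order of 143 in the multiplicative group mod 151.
10

151 is prime, so ord(143) divides φ(151) = 150.
Divisors of 150: 1, 2, 3, 5, 6, 10, 15, 25, 30, 50, 75, 150.
Repeated squaring: 143^1 ≡ 143, 143^2 ≡ 64, 143^4 ≡ 19, 143^8 ≡ 59, 143^16 ≡ 8, 143^32 ≡ 64, 143^64 ≡ 19, 143^128 ≡ 59 (mod 151).
Test 143^d mod 151 for each divisor d in increasing order:
143^1 ≡ 143
143^2 ≡ 64
143^3 = 143^2·143^1 ≡ 92
143^5 = 143^4·143^1 ≡ 150
143^6 = 143^4·143^2 ≡ 8
143^10 = 143^8·143^2 ≡ 1  ← first divisor giving 1
The order is 10.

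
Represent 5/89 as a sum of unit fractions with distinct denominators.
1/18 + 1/1602

Greedy algorithm:
5/89: ceiling(89/5) = 18, use 1/18
1/1602: ceiling(1602/1) = 1602, use 1/1602
Result: 5/89 = 1/18 + 1/1602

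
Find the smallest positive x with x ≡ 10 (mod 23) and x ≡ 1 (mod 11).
56

Using Chinese Remainder Theorem:
M = 23 × 11 = 253
M1 = 11, M2 = 23
y1 = 11^(-1) mod 23 = 21
y2 = 23^(-1) mod 11 = 1
x = (10×11×21 + 1×23×1) mod 253 = 56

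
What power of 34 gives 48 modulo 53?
35

Baby-step giant-step with step n = ⌈√53⌉ = 8.
Baby steps 34^j mod 53 (j:value) for j=0..7: 0:1, 1:34, 2:43, 3:31, 4:47, 5:8, 6:7, 7:26.
Giant-step multiplier: 34^(-8) ≡ 34^(52-8) = 34^44 ≡ 28 (mod 53).
Giant steps γ_i = 48·28^i mod 53: γ_0=48, γ_1=19, γ_2=2, γ_3=3, γ_4=31 (in table at j=3).
x = i·n + j = 4·8 + 3 = 35.
Check: 34^35 ≡ 48 (mod 53).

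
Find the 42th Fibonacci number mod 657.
208

Matrix identity: Q^n = [[F_(n+1), F_n], [F_n, F_(n-1)]] with Q = [[1,1],[1,0]].
n = 42 = 101010₂. Square-and-multiply, entries mod 657:
Q^1 = [[1,1],[1,0]]
Q^2 = (Q^1)² = [[2,1],[1,1]]
Q^5 = (Q^2)²·Q = [[8,5],[5,3]]
Q^10 = (Q^5)² = [[89,55],[55,34]]
Q^21 = (Q^10)²·Q = [[629,434],[434,195]]
Q^42 = (Q^21)² = [[581,208],[208,373]]
F_42 mod 657 = Q^42[0][1] = 208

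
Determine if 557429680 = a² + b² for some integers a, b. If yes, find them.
Not possible

Factorization: 557429680 = 2^4 × 5 × 191^3
By Fermat: n is sum of two squares iff every prime p ≡ 3 (mod 4) appears to even power.
Prime(s) ≡ 3 (mod 4) with odd exponent: [(191, 3)]
Therefore 557429680 cannot be expressed as a² + b².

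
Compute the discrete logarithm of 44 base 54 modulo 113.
14

Baby-step giant-step with step n = ⌈√113⌉ = 11.
Baby steps 54^j mod 113 (j:value) for j=0..10: 0:1, 1:54, 2:91, 3:55, 4:32, 5:33, 6:87, 7:65, 8:7, 9:39, 10:72.
Giant-step multiplier: 54^(-11) ≡ 54^(112-11) = 54^101 ≡ 86 (mod 113).
Giant steps γ_i = 44·86^i mod 113: γ_0=44, γ_1=55 (in table at j=3).
x = i·n + j = 1·11 + 3 = 14.
Check: 54^14 ≡ 44 (mod 113).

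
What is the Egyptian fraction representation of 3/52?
1/18 + 1/468

Greedy algorithm:
3/52: ceiling(52/3) = 18, use 1/18
1/468: ceiling(468/1) = 468, use 1/468
Result: 3/52 = 1/18 + 1/468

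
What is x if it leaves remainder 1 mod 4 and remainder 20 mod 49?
69

Using Chinese Remainder Theorem:
M = 4 × 49 = 196
M1 = 49, M2 = 4
y1 = 49^(-1) mod 4 = 1
y2 = 4^(-1) mod 49 = 37
x = (1×49×1 + 20×4×37) mod 196 = 69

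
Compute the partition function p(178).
571701605655

p(n) counts ways to write n as a sum of positive integers (order ignored).
Euler's pentagonal recurrence: p(k) = p(k-1) + p(k-2) - p(k-5) - p(k-7) + p(k-12) + p(k-15) - ... (offsets j(3j∓1)/2, signs ++--, p(0)=1, p(<0)=0).
DP table for k = 0..177: p(0)=1, p(1)=1, p(2)=2, p(3)=3, p(4)=5, p(5)=7, p(6)=11, p(7)=15, p(8)=22, p(9)=30, p(10)=42, p(11)=56, p(12)=77, p(13)=101, p(14)=135, p(15)=176, p(16)=231, p(17)=297, p(18)=385, p(19)=490, p(20)=627, p(21)=792, p(22)=1002, p(23)=1255, p(24)=1575, p(25)=1958, p(26)=2436, p(27)=3010, p(28)=3718, p(29)=4565, p(30)=5604, p(31)=6842, p(32)=8349, p(33)=10143, p(34)=12310, p(35)=14883, p(36)=17977, p(37)=21637, p(38)=26015, p(39)=31185, p(40)=37338, p(41)=44583, p(42)=53174, p(43)=63261, p(44)=75175, p(45)=89134, p(46)=105558, p(47)=124754, p(48)=147273, p(49)=173525, p(50)=204226, p(51)=239943, p(52)=281589, p(53)=329931, p(54)=386155, p(55)=451276, p(56)=526823, p(57)=614154, p(58)=715220, p(59)=831820, p(60)=966467, p(61)=1121505, p(62)=1300156, p(63)=1505499, p(64)=1741630, p(65)=2012558, p(66)=2323520, p(67)=2679689, p(68)=3087735, p(69)=3554345, p(70)=4087968, p(71)=4697205, p(72)=5392783, p(73)=6185689, p(74)=7089500, p(75)=8118264, p(76)=9289091, p(77)=10619863, p(78)=12132164, p(79)=13848650, p(80)=15796476, p(81)=18004327, p(82)=20506255, p(83)=23338469, p(84)=26543660, p(85)=30167357, p(86)=34262962, p(87)=38887673, p(88)=44108109, p(89)=49995925, p(90)=56634173, p(91)=64112359, p(92)=72533807, p(93)=82010177, p(94)=92669720, p(95)=104651419, p(96)=118114304, p(97)=133230930, p(98)=150198136, p(99)=169229875, p(100)=190569292, p(101)=214481126, p(102)=241265379, p(103)=271248950, p(104)=304801365, p(105)=342325709, p(106)=384276336, p(107)=431149389, p(108)=483502844, p(109)=541946240, p(110)=607163746, p(111)=679903203, p(112)=761002156, p(113)=851376628, p(114)=952050665, p(115)=1064144451, p(116)=1188908248, p(117)=1327710076, p(118)=1482074143, p(119)=1653668665, p(120)=1844349560, p(121)=2056148051, p(122)=2291320912, p(123)=2552338241, p(124)=2841940500, p(125)=3163127352, p(126)=3519222692, p(127)=3913864295, p(128)=4351078600, p(129)=4835271870, p(130)=5371315400, p(131)=5964539504, p(132)=6620830889, p(133)=7346629512, p(134)=8149040695, p(135)=9035836076, p(136)=10015581680, p(137)=11097645016, p(138)=12292341831, p(139)=13610949895, p(140)=15065878135, p(141)=16670689208, p(142)=18440293320, p(143)=20390982757, p(144)=22540654445, p(145)=24908858009, p(146)=27517052599, p(147)=30388671978, p(148)=33549419497, p(149)=37027355200, p(150)=40853235313, p(151)=45060624582, p(152)=49686288421, p(153)=54770336324, p(154)=60356673280, p(155)=66493182097, p(156)=73232243759, p(157)=80630964769, p(158)=88751778802, p(159)=97662728555, p(160)=107438159466, p(161)=118159068427, p(162)=129913904637, p(163)=142798995930, p(164)=156919475295, p(165)=172389800255, p(166)=189334822579, p(167)=207890420102, p(168)=228204732751, p(169)=250438925115, p(170)=274768617130, p(171)=301384802048, p(172)=330495499613, p(173)=362326859895, p(174)=397125074750, p(175)=435157697830, p(176)=476715857290, p(177)=522115831195.
Final step: p(178) = p(177) + p(176) - p(173) - p(171) + p(166) + p(163) - p(156) - p(152) + p(143) + p(138) - p(127) - p(121) + p(108) + p(101) - p(86) - p(78) + p(61) + p(52) - p(33) - p(23) + p(2)
= 522115831195 + 476715857290 - 362326859895 - 301384802048 + 189334822579 + 142798995930 - 73232243759 - 49686288421 + 20390982757 + 12292341831 - 3913864295 - 2056148051 + 483502844 + 214481126 - 34262962 - 12132164 + 1121505 + 281589 - 10143 - 1255 + 2
= 571701605655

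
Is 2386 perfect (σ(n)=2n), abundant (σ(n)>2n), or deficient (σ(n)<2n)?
deficient

Proper divisors of 2386: sum = 1 + 2 + 1193 = 1196
Since 1196 < 2386, 2386 is deficient.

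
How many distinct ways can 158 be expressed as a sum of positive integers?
88751778802

p(n) counts ways to write n as a sum of positive integers (order ignored).
Euler's pentagonal recurrence: p(k) = p(k-1) + p(k-2) - p(k-5) - p(k-7) + p(k-12) + p(k-15) - ... (offsets j(3j∓1)/2, signs ++--, p(0)=1, p(<0)=0).
DP table for k = 0..157: p(0)=1, p(1)=1, p(2)=2, p(3)=3, p(4)=5, p(5)=7, p(6)=11, p(7)=15, p(8)=22, p(9)=30, p(10)=42, p(11)=56, p(12)=77, p(13)=101, p(14)=135, p(15)=176, p(16)=231, p(17)=297, p(18)=385, p(19)=490, p(20)=627, p(21)=792, p(22)=1002, p(23)=1255, p(24)=1575, p(25)=1958, p(26)=2436, p(27)=3010, p(28)=3718, p(29)=4565, p(30)=5604, p(31)=6842, p(32)=8349, p(33)=10143, p(34)=12310, p(35)=14883, p(36)=17977, p(37)=21637, p(38)=26015, p(39)=31185, p(40)=37338, p(41)=44583, p(42)=53174, p(43)=63261, p(44)=75175, p(45)=89134, p(46)=105558, p(47)=124754, p(48)=147273, p(49)=173525, p(50)=204226, p(51)=239943, p(52)=281589, p(53)=329931, p(54)=386155, p(55)=451276, p(56)=526823, p(57)=614154, p(58)=715220, p(59)=831820, p(60)=966467, p(61)=1121505, p(62)=1300156, p(63)=1505499, p(64)=1741630, p(65)=2012558, p(66)=2323520, p(67)=2679689, p(68)=3087735, p(69)=3554345, p(70)=4087968, p(71)=4697205, p(72)=5392783, p(73)=6185689, p(74)=7089500, p(75)=8118264, p(76)=9289091, p(77)=10619863, p(78)=12132164, p(79)=13848650, p(80)=15796476, p(81)=18004327, p(82)=20506255, p(83)=23338469, p(84)=26543660, p(85)=30167357, p(86)=34262962, p(87)=38887673, p(88)=44108109, p(89)=49995925, p(90)=56634173, p(91)=64112359, p(92)=72533807, p(93)=82010177, p(94)=92669720, p(95)=104651419, p(96)=118114304, p(97)=133230930, p(98)=150198136, p(99)=169229875, p(100)=190569292, p(101)=214481126, p(102)=241265379, p(103)=271248950, p(104)=304801365, p(105)=342325709, p(106)=384276336, p(107)=431149389, p(108)=483502844, p(109)=541946240, p(110)=607163746, p(111)=679903203, p(112)=761002156, p(113)=851376628, p(114)=952050665, p(115)=1064144451, p(116)=1188908248, p(117)=1327710076, p(118)=1482074143, p(119)=1653668665, p(120)=1844349560, p(121)=2056148051, p(122)=2291320912, p(123)=2552338241, p(124)=2841940500, p(125)=3163127352, p(126)=3519222692, p(127)=3913864295, p(128)=4351078600, p(129)=4835271870, p(130)=5371315400, p(131)=5964539504, p(132)=6620830889, p(133)=7346629512, p(134)=8149040695, p(135)=9035836076, p(136)=10015581680, p(137)=11097645016, p(138)=12292341831, p(139)=13610949895, p(140)=15065878135, p(141)=16670689208, p(142)=18440293320, p(143)=20390982757, p(144)=22540654445, p(145)=24908858009, p(146)=27517052599, p(147)=30388671978, p(148)=33549419497, p(149)=37027355200, p(150)=40853235313, p(151)=45060624582, p(152)=49686288421, p(153)=54770336324, p(154)=60356673280, p(155)=66493182097, p(156)=73232243759, p(157)=80630964769.
Final step: p(158) = p(157) + p(156) - p(153) - p(151) + p(146) + p(143) - p(136) - p(132) + p(123) + p(118) - p(107) - p(101) + p(88) + p(81) - p(66) - p(58) + p(41) + p(32) - p(13) - p(3)
= 80630964769 + 73232243759 - 54770336324 - 45060624582 + 27517052599 + 20390982757 - 10015581680 - 6620830889 + 2552338241 + 1482074143 - 431149389 - 214481126 + 44108109 + 18004327 - 2323520 - 715220 + 44583 + 8349 - 101 - 3
= 88751778802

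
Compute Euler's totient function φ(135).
72

135 = 3^3 × 5
φ(n) = n × ∏(1 - 1/p) for each prime p dividing n
φ(135) = 135 × (1 - 1/3) × (1 - 1/5) = 72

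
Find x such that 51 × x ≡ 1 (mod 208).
155

gcd(51, 208) = 1, so the inverse exists.
Extended Euclidean algorithm on (208, 51):
208 = 4 × 51 + 4  ⟹  4 = (1)·208 + (-4)·51
51 = 12 × 4 + 3  ⟹  3 = (-12)·208 + (49)·51
4 = 1 × 3 + 1  ⟹  1 = (13)·208 + (-53)·51
So (-53)·51 ≡ 1 (mod 208), i.e. 51^(-1) ≡ -53 ≡ 155 (mod 208).
Check: 51 × 155 = 7905 ≡ 1 (mod 208)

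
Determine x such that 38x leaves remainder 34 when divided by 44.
x ≡ 9 (mod 22)

gcd(38, 44) = 2, which divides 34, so solutions exist.
Divide through by 2: 19x ≡ 17 (mod 22).
Find 19^(-1) mod 22 by the extended Euclidean algorithm:
22 = 1 × 19 + 3  ⟹  3 = (1)·22 + (-1)·19
19 = 6 × 3 + 1  ⟹  1 = (-6)·22 + (7)·19
So (7)·19 ≡ 1 (mod 22), i.e. 19^(-1) ≡ 7 (mod 22).
x ≡ 7 × 17 = 119 ≡ 9 (mod 22).
Check: 38 × 9 = 342 ≡ 34 (mod 44).
x ≡ 9 (mod 22), giving 2 solutions mod 44.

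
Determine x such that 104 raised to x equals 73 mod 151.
117

Baby-step giant-step with step n = ⌈√151⌉ = 13.
Baby steps 104^j mod 151 (j:value) for j=0..12: 0:1, 1:104, 2:95, 3:65, 4:116, 5:135, 6:148, 7:141, 8:17, 9:107, 10:105, 11:48, 12:9.
Giant-step multiplier: 104^(-13) ≡ 104^(150-13) = 104^137 ≡ 146 (mod 151).
Giant steps γ_i = 73·146^i mod 151: γ_0=73, γ_1=88, γ_2=13, γ_3=86, γ_4=23, γ_5=36, γ_6=122, γ_7=145, γ_8=30, γ_9=1 (in table at j=0).
x = i·n + j = 9·13 + 0 = 117.
Check: 104^117 ≡ 73 (mod 151).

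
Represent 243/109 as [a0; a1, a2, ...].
[2; 4, 2, 1, 3, 2]

Euclidean algorithm steps:
243 = 2 × 109 + 25
109 = 4 × 25 + 9
25 = 2 × 9 + 7
9 = 1 × 7 + 2
7 = 3 × 2 + 1
2 = 2 × 1 + 0
Continued fraction: [2; 4, 2, 1, 3, 2]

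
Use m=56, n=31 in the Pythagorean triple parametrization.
(2175, 3472, 4097)

Euclid's formula: a = m² - n², b = 2mn, c = m² + n²
m = 56, n = 31
a = 56² - 31² = 3136 - 961 = 2175
b = 2 × 56 × 31 = 3472
c = 56² + 31² = 3136 + 961 = 4097
Verification: 2175² + 3472² = 4730625 + 12054784 = 16785409 = 4097² ✓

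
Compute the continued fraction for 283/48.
[5; 1, 8, 1, 1, 2]

Euclidean algorithm steps:
283 = 5 × 48 + 43
48 = 1 × 43 + 5
43 = 8 × 5 + 3
5 = 1 × 3 + 2
3 = 1 × 2 + 1
2 = 2 × 1 + 0
Continued fraction: [5; 1, 8, 1, 1, 2]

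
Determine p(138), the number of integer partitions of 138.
12292341831

p(n) counts ways to write n as a sum of positive integers (order ignored).
Euler's pentagonal recurrence: p(k) = p(k-1) + p(k-2) - p(k-5) - p(k-7) + p(k-12) + p(k-15) - ... (offsets j(3j∓1)/2, signs ++--, p(0)=1, p(<0)=0).
DP table for k = 0..137: p(0)=1, p(1)=1, p(2)=2, p(3)=3, p(4)=5, p(5)=7, p(6)=11, p(7)=15, p(8)=22, p(9)=30, p(10)=42, p(11)=56, p(12)=77, p(13)=101, p(14)=135, p(15)=176, p(16)=231, p(17)=297, p(18)=385, p(19)=490, p(20)=627, p(21)=792, p(22)=1002, p(23)=1255, p(24)=1575, p(25)=1958, p(26)=2436, p(27)=3010, p(28)=3718, p(29)=4565, p(30)=5604, p(31)=6842, p(32)=8349, p(33)=10143, p(34)=12310, p(35)=14883, p(36)=17977, p(37)=21637, p(38)=26015, p(39)=31185, p(40)=37338, p(41)=44583, p(42)=53174, p(43)=63261, p(44)=75175, p(45)=89134, p(46)=105558, p(47)=124754, p(48)=147273, p(49)=173525, p(50)=204226, p(51)=239943, p(52)=281589, p(53)=329931, p(54)=386155, p(55)=451276, p(56)=526823, p(57)=614154, p(58)=715220, p(59)=831820, p(60)=966467, p(61)=1121505, p(62)=1300156, p(63)=1505499, p(64)=1741630, p(65)=2012558, p(66)=2323520, p(67)=2679689, p(68)=3087735, p(69)=3554345, p(70)=4087968, p(71)=4697205, p(72)=5392783, p(73)=6185689, p(74)=7089500, p(75)=8118264, p(76)=9289091, p(77)=10619863, p(78)=12132164, p(79)=13848650, p(80)=15796476, p(81)=18004327, p(82)=20506255, p(83)=23338469, p(84)=26543660, p(85)=30167357, p(86)=34262962, p(87)=38887673, p(88)=44108109, p(89)=49995925, p(90)=56634173, p(91)=64112359, p(92)=72533807, p(93)=82010177, p(94)=92669720, p(95)=104651419, p(96)=118114304, p(97)=133230930, p(98)=150198136, p(99)=169229875, p(100)=190569292, p(101)=214481126, p(102)=241265379, p(103)=271248950, p(104)=304801365, p(105)=342325709, p(106)=384276336, p(107)=431149389, p(108)=483502844, p(109)=541946240, p(110)=607163746, p(111)=679903203, p(112)=761002156, p(113)=851376628, p(114)=952050665, p(115)=1064144451, p(116)=1188908248, p(117)=1327710076, p(118)=1482074143, p(119)=1653668665, p(120)=1844349560, p(121)=2056148051, p(122)=2291320912, p(123)=2552338241, p(124)=2841940500, p(125)=3163127352, p(126)=3519222692, p(127)=3913864295, p(128)=4351078600, p(129)=4835271870, p(130)=5371315400, p(131)=5964539504, p(132)=6620830889, p(133)=7346629512, p(134)=8149040695, p(135)=9035836076, p(136)=10015581680, p(137)=11097645016.
Final step: p(138) = p(137) + p(136) - p(133) - p(131) + p(126) + p(123) - p(116) - p(112) + p(103) + p(98) - p(87) - p(81) + p(68) + p(61) - p(46) - p(38) + p(21) + p(12)
= 11097645016 + 10015581680 - 7346629512 - 5964539504 + 3519222692 + 2552338241 - 1188908248 - 761002156 + 271248950 + 150198136 - 38887673 - 18004327 + 3087735 + 1121505 - 105558 - 26015 + 792 + 77
= 12292341831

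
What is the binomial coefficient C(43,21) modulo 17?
14

Using Lucas' theorem:
Write n=43 and k=21 in base 17:
n in base 17: [2, 9]
k in base 17: [1, 4]
C(43,21) mod 17 = ∏ C(n_i, k_i) mod 17
Digit binomials (mod 17): C(2,1) = 2; C(9,4) = 126 ≡ 7
Product: 2 × 7 = 14 ≡ 14 (mod 17)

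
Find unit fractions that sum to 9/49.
1/6 + 1/59 + 1/17346

Greedy algorithm:
9/49: ceiling(49/9) = 6, use 1/6
5/294: ceiling(294/5) = 59, use 1/59
1/17346: ceiling(17346/1) = 17346, use 1/17346
Result: 9/49 = 1/6 + 1/59 + 1/17346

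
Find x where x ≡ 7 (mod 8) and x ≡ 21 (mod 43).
279

Using Chinese Remainder Theorem:
M = 8 × 43 = 344
M1 = 43, M2 = 8
y1 = 43^(-1) mod 8 = 3
y2 = 8^(-1) mod 43 = 27
x = (7×43×3 + 21×8×27) mod 344 = 279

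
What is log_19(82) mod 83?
41

Baby-step giant-step with step n = ⌈√83⌉ = 10.
Baby steps 19^j mod 83 (j:value) for j=0..9: 0:1, 1:19, 2:29, 3:53, 4:11, 5:43, 6:70, 7:2, 8:38, 9:58.
Giant-step multiplier: 19^(-10) ≡ 19^(82-10) = 19^72 ≡ 65 (mod 83).
Giant steps γ_i = 82·65^i mod 83: γ_0=82, γ_1=18, γ_2=8, γ_3=22, γ_4=19 (in table at j=1).
x = i·n + j = 4·10 + 1 = 41.
Check: 19^41 ≡ 82 (mod 83).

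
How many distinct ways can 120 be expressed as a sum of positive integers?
1844349560

p(n) counts ways to write n as a sum of positive integers (order ignored).
Euler's pentagonal recurrence: p(k) = p(k-1) + p(k-2) - p(k-5) - p(k-7) + p(k-12) + p(k-15) - ... (offsets j(3j∓1)/2, signs ++--, p(0)=1, p(<0)=0).
DP table for k = 0..119: p(0)=1, p(1)=1, p(2)=2, p(3)=3, p(4)=5, p(5)=7, p(6)=11, p(7)=15, p(8)=22, p(9)=30, p(10)=42, p(11)=56, p(12)=77, p(13)=101, p(14)=135, p(15)=176, p(16)=231, p(17)=297, p(18)=385, p(19)=490, p(20)=627, p(21)=792, p(22)=1002, p(23)=1255, p(24)=1575, p(25)=1958, p(26)=2436, p(27)=3010, p(28)=3718, p(29)=4565, p(30)=5604, p(31)=6842, p(32)=8349, p(33)=10143, p(34)=12310, p(35)=14883, p(36)=17977, p(37)=21637, p(38)=26015, p(39)=31185, p(40)=37338, p(41)=44583, p(42)=53174, p(43)=63261, p(44)=75175, p(45)=89134, p(46)=105558, p(47)=124754, p(48)=147273, p(49)=173525, p(50)=204226, p(51)=239943, p(52)=281589, p(53)=329931, p(54)=386155, p(55)=451276, p(56)=526823, p(57)=614154, p(58)=715220, p(59)=831820, p(60)=966467, p(61)=1121505, p(62)=1300156, p(63)=1505499, p(64)=1741630, p(65)=2012558, p(66)=2323520, p(67)=2679689, p(68)=3087735, p(69)=3554345, p(70)=4087968, p(71)=4697205, p(72)=5392783, p(73)=6185689, p(74)=7089500, p(75)=8118264, p(76)=9289091, p(77)=10619863, p(78)=12132164, p(79)=13848650, p(80)=15796476, p(81)=18004327, p(82)=20506255, p(83)=23338469, p(84)=26543660, p(85)=30167357, p(86)=34262962, p(87)=38887673, p(88)=44108109, p(89)=49995925, p(90)=56634173, p(91)=64112359, p(92)=72533807, p(93)=82010177, p(94)=92669720, p(95)=104651419, p(96)=118114304, p(97)=133230930, p(98)=150198136, p(99)=169229875, p(100)=190569292, p(101)=214481126, p(102)=241265379, p(103)=271248950, p(104)=304801365, p(105)=342325709, p(106)=384276336, p(107)=431149389, p(108)=483502844, p(109)=541946240, p(110)=607163746, p(111)=679903203, p(112)=761002156, p(113)=851376628, p(114)=952050665, p(115)=1064144451, p(116)=1188908248, p(117)=1327710076, p(118)=1482074143, p(119)=1653668665.
Final step: p(120) = p(119) + p(118) - p(115) - p(113) + p(108) + p(105) - p(98) - p(94) + p(85) + p(80) - p(69) - p(63) + p(50) + p(43) - p(28) - p(20) + p(3)
= 1653668665 + 1482074143 - 1064144451 - 851376628 + 483502844 + 342325709 - 150198136 - 92669720 + 30167357 + 15796476 - 3554345 - 1505499 + 204226 + 63261 - 3718 - 627 + 3
= 1844349560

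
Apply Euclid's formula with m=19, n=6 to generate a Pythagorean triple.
(325, 228, 397)

Euclid's formula: a = m² - n², b = 2mn, c = m² + n²
m = 19, n = 6
a = 19² - 6² = 361 - 36 = 325
b = 2 × 19 × 6 = 228
c = 19² + 6² = 361 + 36 = 397
Verification: 325² + 228² = 105625 + 51984 = 157609 = 397² ✓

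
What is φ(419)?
418

419 = 419
φ(n) = n × ∏(1 - 1/p) for each prime p dividing n
φ(419) = 419 × (1 - 1/419) = 418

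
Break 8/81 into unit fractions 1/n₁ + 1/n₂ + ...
1/11 + 1/128 + 1/22810 + 1/1300717440

Greedy algorithm:
8/81: ceiling(81/8) = 11, use 1/11
7/891: ceiling(891/7) = 128, use 1/128
5/114048: ceiling(114048/5) = 22810, use 1/22810
1/1300717440: ceiling(1300717440/1) = 1300717440, use 1/1300717440
Result: 8/81 = 1/11 + 1/128 + 1/22810 + 1/1300717440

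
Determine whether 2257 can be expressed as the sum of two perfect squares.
24² + 41² (a=24, b=41)

Factorization: 2257 = 37 × 61
By Fermat: n is sum of two squares iff every prime p ≡ 3 (mod 4) appears to even power.
All primes ≡ 3 (mod 4) appear to even power.
Search a = 0, 1, 2, … for 2257 - a² a perfect square: first hit at a = 24: 2257 - 576 = 1681 = 41².
2257 = 24² + 41² = 576 + 1681 ✓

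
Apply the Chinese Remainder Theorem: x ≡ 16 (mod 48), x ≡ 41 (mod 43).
256

Using Chinese Remainder Theorem:
M = 48 × 43 = 2064
M1 = 43, M2 = 48
y1 = 43^(-1) mod 48 = 19
y2 = 48^(-1) mod 43 = 26
x = (16×43×19 + 41×48×26) mod 2064 = 256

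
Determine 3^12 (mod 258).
219

Repeated squaring. Binary of 12 = 1100.
3^1 ≡ 3 (mod 258); 3^2 ≡ 9 (mod 258); 3^4 ≡ 81 (mod 258); 3^8 ≡ 111 (mod 258)
3^12 = 3^4 × 3^8 ≡ 219 (mod 258)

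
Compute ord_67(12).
66

67 is prime, so ord(12) divides φ(67) = 66.
Divisors of 66: 1, 2, 3, 6, 11, 22, 33, 66.
Repeated squaring: 12^1 ≡ 12, 12^2 ≡ 10, 12^4 ≡ 33, 12^8 ≡ 17, 12^16 ≡ 21, 12^32 ≡ 39, 12^64 ≡ 47 (mod 67).
Test 12^d mod 67 for each divisor d in increasing order:
12^1 ≡ 12
12^2 ≡ 10
12^3 = 12^2·12^1 ≡ 53
12^6 = 12^4·12^2 ≡ 62
12^11 = 12^8·12^2·12^1 ≡ 30
12^22 = 12^16·12^4·12^2 ≡ 29
12^33 = 12^32·12^1 ≡ 66
12^66 = 12^64·12^2 ≡ 1  ← first divisor giving 1
The order is 66.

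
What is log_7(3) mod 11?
4

Baby-step giant-step with step n = ⌈√11⌉ = 4.
Baby steps 7^j mod 11 (j:value) for j=0..3: 0:1, 1:7, 2:5, 3:2.
Giant-step multiplier: 7^(-4) ≡ 7^(10-4) = 7^6 ≡ 4 (mod 11).
Giant steps γ_i = 3·4^i mod 11: γ_0=3, γ_1=1 (in table at j=0).
x = i·n + j = 1·4 + 0 = 4.
Check: 7^4 ≡ 3 (mod 11).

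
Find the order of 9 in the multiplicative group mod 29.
14

29 is prime, so ord(9) divides φ(29) = 28.
Divisors of 28: 1, 2, 4, 7, 14, 28.
Repeated squaring: 9^1 ≡ 9, 9^2 ≡ 23, 9^4 ≡ 7, 9^8 ≡ 20, 9^16 ≡ 23 (mod 29).
Test 9^d mod 29 for each divisor d in increasing order:
9^1 ≡ 9
9^2 ≡ 23
9^4 ≡ 7
9^7 = 9^4·9^2·9^1 ≡ 28
9^14 = 9^8·9^4·9^2 ≡ 1  ← first divisor giving 1
The order is 14.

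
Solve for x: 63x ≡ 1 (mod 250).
127

gcd(63, 250) = 1, so the inverse exists.
Extended Euclidean algorithm on (250, 63):
250 = 3 × 63 + 61  ⟹  61 = (1)·250 + (-3)·63
63 = 1 × 61 + 2  ⟹  2 = (-1)·250 + (4)·63
61 = 30 × 2 + 1  ⟹  1 = (31)·250 + (-123)·63
So (-123)·63 ≡ 1 (mod 250), i.e. 63^(-1) ≡ -123 ≡ 127 (mod 250).
Check: 63 × 127 = 8001 ≡ 1 (mod 250)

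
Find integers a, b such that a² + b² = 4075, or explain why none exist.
Not possible

Factorization: 4075 = 5^2 × 163
By Fermat: n is sum of two squares iff every prime p ≡ 3 (mod 4) appears to even power.
Prime(s) ≡ 3 (mod 4) with odd exponent: [(163, 1)]
Therefore 4075 cannot be expressed as a² + b².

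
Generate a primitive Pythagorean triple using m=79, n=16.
(5985, 2528, 6497)

Euclid's formula: a = m² - n², b = 2mn, c = m² + n²
m = 79, n = 16
a = 79² - 16² = 6241 - 256 = 5985
b = 2 × 79 × 16 = 2528
c = 79² + 16² = 6241 + 256 = 6497
Verification: 5985² + 2528² = 35820225 + 6390784 = 42211009 = 6497² ✓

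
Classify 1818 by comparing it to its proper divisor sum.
abundant

Proper divisors of 1818: sum = 1 + 2 + 3 + 6 + 9 + 18 + 101 + 202 + 303 + 606 + 909 = 2160
Since 2160 > 1818, 1818 is abundant.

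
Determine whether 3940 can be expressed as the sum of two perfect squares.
24² + 58² (a=24, b=58)

Factorization: 3940 = 2^2 × 5 × 197
By Fermat: n is sum of two squares iff every prime p ≡ 3 (mod 4) appears to even power.
All primes ≡ 3 (mod 4) appear to even power.
Search a = 0, 1, 2, … for 3940 - a² a perfect square: first hit at a = 24: 3940 - 576 = 3364 = 58².
3940 = 24² + 58² = 576 + 3364 ✓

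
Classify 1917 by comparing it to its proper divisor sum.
deficient

Proper divisors of 1917: sum = 1 + 3 + 9 + 27 + 71 + 213 + 639 = 963
Since 963 < 1917, 1917 is deficient.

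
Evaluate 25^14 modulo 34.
21

Repeated squaring. Binary of 14 = 1110.
25^1 ≡ 25 (mod 34); 25^2 ≡ 13 (mod 34); 25^4 ≡ 33 (mod 34); 25^8 ≡ 1 (mod 34)
25^14 = 25^2 × 25^4 × 25^8 ≡ 21 (mod 34)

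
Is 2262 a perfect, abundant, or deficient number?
abundant

Proper divisors of 2262: sum = 1 + 2 + 3 + 6 + 13 + 26 + 29 + 39 + 58 + 78 + 87 + 174 + 377 + 754 + 1131 = 2778
Since 2778 > 2262, 2262 is abundant.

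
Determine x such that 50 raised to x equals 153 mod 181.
59

Baby-step giant-step with step n = ⌈√181⌉ = 14.
Baby steps 50^j mod 181 (j:value) for j=0..13: 0:1, 1:50, 2:147, 3:110, 4:70, 5:61, 6:154, 7:98, 8:13, 9:107, 10:101, 11:163, 12:5, 13:69.
Giant-step multiplier: 50^(-14) ≡ 50^(180-14) = 50^166 ≡ 33 (mod 181).
Giant steps γ_i = 153·33^i mod 181: γ_0=153, γ_1=162, γ_2=97, γ_3=124, γ_4=110 (in table at j=3).
x = i·n + j = 4·14 + 3 = 59.
Check: 50^59 ≡ 153 (mod 181).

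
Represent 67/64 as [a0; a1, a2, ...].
[1; 21, 3]

Euclidean algorithm steps:
67 = 1 × 64 + 3
64 = 21 × 3 + 1
3 = 3 × 1 + 0
Continued fraction: [1; 21, 3]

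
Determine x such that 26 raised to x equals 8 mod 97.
18

Baby-step giant-step with step n = ⌈√97⌉ = 10.
Baby steps 26^j mod 97 (j:value) for j=0..9: 0:1, 1:26, 2:94, 3:19, 4:9, 5:40, 6:70, 7:74, 8:81, 9:69.
Giant-step multiplier: 26^(-10) ≡ 26^(96-10) = 26^86 ≡ 95 (mod 97).
Giant steps γ_i = 8·95^i mod 97: γ_0=8, γ_1=81 (in table at j=8).
x = i·n + j = 1·10 + 8 = 18.
Check: 26^18 ≡ 8 (mod 97).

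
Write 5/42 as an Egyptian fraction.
1/9 + 1/126

Greedy algorithm:
5/42: ceiling(42/5) = 9, use 1/9
1/126: ceiling(126/1) = 126, use 1/126
Result: 5/42 = 1/9 + 1/126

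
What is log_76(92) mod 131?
85

Baby-step giant-step with step n = ⌈√131⌉ = 12.
Baby steps 76^j mod 131 (j:value) for j=0..11: 0:1, 1:76, 2:12, 3:126, 4:13, 5:71, 6:25, 7:66, 8:38, 9:6, 10:63, 11:72.
Giant-step multiplier: 76^(-12) ≡ 76^(130-12) = 76^118 ≡ 48 (mod 131).
Giant steps γ_i = 92·48^i mod 131: γ_0=92, γ_1=93, γ_2=10, γ_3=87, γ_4=115, γ_5=18, γ_6=78, γ_7=76 (in table at j=1).
x = i·n + j = 7·12 + 1 = 85.
Check: 76^85 ≡ 92 (mod 131).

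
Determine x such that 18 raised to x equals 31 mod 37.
9

Baby-step giant-step with step n = ⌈√37⌉ = 7.
Baby steps 18^j mod 37 (j:value) for j=0..6: 0:1, 1:18, 2:28, 3:23, 4:7, 5:15, 6:11.
Giant-step multiplier: 18^(-7) ≡ 18^(36-7) = 18^29 ≡ 20 (mod 37).
Giant steps γ_i = 31·20^i mod 37: γ_0=31, γ_1=28 (in table at j=2).
x = i·n + j = 1·7 + 2 = 9.
Check: 18^9 ≡ 31 (mod 37).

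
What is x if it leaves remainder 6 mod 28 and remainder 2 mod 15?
62

Using Chinese Remainder Theorem:
M = 28 × 15 = 420
M1 = 15, M2 = 28
y1 = 15^(-1) mod 28 = 15
y2 = 28^(-1) mod 15 = 7
x = (6×15×15 + 2×28×7) mod 420 = 62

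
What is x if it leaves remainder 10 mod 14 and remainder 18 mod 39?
486

Using Chinese Remainder Theorem:
M = 14 × 39 = 546
M1 = 39, M2 = 14
y1 = 39^(-1) mod 14 = 9
y2 = 14^(-1) mod 39 = 14
x = (10×39×9 + 18×14×14) mod 546 = 486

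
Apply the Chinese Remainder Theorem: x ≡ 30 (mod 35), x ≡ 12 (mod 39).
870

Using Chinese Remainder Theorem:
M = 35 × 39 = 1365
M1 = 39, M2 = 35
y1 = 39^(-1) mod 35 = 9
y2 = 35^(-1) mod 39 = 29
x = (30×39×9 + 12×35×29) mod 1365 = 870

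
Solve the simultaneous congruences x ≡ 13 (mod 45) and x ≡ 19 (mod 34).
733

Using Chinese Remainder Theorem:
M = 45 × 34 = 1530
M1 = 34, M2 = 45
y1 = 34^(-1) mod 45 = 4
y2 = 45^(-1) mod 34 = 31
x = (13×34×4 + 19×45×31) mod 1530 = 733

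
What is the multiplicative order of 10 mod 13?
6

13 is prime, so ord(10) divides φ(13) = 12.
Divisors of 12: 1, 2, 3, 4, 6, 12.
Repeated squaring: 10^1 ≡ 10, 10^2 ≡ 9, 10^4 ≡ 3, 10^8 ≡ 9 (mod 13).
Test 10^d mod 13 for each divisor d in increasing order:
10^1 ≡ 10
10^2 ≡ 9
10^3 = 10^2·10^1 ≡ 12
10^4 ≡ 3
10^6 = 10^4·10^2 ≡ 1  ← first divisor giving 1
The order is 6.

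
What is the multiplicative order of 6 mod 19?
9

19 is prime, so ord(6) divides φ(19) = 18.
Divisors of 18: 1, 2, 3, 6, 9, 18.
Repeated squaring: 6^1 ≡ 6, 6^2 ≡ 17, 6^4 ≡ 4, 6^8 ≡ 16, 6^16 ≡ 9 (mod 19).
Test 6^d mod 19 for each divisor d in increasing order:
6^1 ≡ 6
6^2 ≡ 17
6^3 = 6^2·6^1 ≡ 7
6^6 = 6^4·6^2 ≡ 11
6^9 = 6^8·6^1 ≡ 1  ← first divisor giving 1
The order is 9.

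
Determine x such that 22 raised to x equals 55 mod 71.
47

Baby-step giant-step with step n = ⌈√71⌉ = 9.
Baby steps 22^j mod 71 (j:value) for j=0..8: 0:1, 1:22, 2:58, 3:69, 4:27, 5:26, 6:4, 7:17, 8:19.
Giant-step multiplier: 22^(-9) ≡ 22^(70-9) = 22^61 ≡ 62 (mod 71).
Giant steps γ_i = 55·62^i mod 71: γ_0=55, γ_1=2, γ_2=53, γ_3=20, γ_4=33, γ_5=58 (in table at j=2).
x = i·n + j = 5·9 + 2 = 47.
Check: 22^47 ≡ 55 (mod 71).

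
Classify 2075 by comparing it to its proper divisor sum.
deficient

Proper divisors of 2075: sum = 1 + 5 + 25 + 83 + 415 = 529
Since 529 < 2075, 2075 is deficient.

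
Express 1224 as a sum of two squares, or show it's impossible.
18² + 30² (a=18, b=30)

Factorization: 1224 = 2^3 × 3^2 × 17
By Fermat: n is sum of two squares iff every prime p ≡ 3 (mod 4) appears to even power.
All primes ≡ 3 (mod 4) appear to even power.
Search a = 0, 1, 2, … for 1224 - a² a perfect square: first hit at a = 18: 1224 - 324 = 900 = 30².
1224 = 18² + 30² = 324 + 900 ✓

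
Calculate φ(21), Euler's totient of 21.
12

21 = 3 × 7
φ(n) = n × ∏(1 - 1/p) for each prime p dividing n
φ(21) = 21 × (1 - 1/3) × (1 - 1/7) = 12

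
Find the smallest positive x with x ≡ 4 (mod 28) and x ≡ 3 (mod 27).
732

Using Chinese Remainder Theorem:
M = 28 × 27 = 756
M1 = 27, M2 = 28
y1 = 27^(-1) mod 28 = 27
y2 = 28^(-1) mod 27 = 1
x = (4×27×27 + 3×28×1) mod 756 = 732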